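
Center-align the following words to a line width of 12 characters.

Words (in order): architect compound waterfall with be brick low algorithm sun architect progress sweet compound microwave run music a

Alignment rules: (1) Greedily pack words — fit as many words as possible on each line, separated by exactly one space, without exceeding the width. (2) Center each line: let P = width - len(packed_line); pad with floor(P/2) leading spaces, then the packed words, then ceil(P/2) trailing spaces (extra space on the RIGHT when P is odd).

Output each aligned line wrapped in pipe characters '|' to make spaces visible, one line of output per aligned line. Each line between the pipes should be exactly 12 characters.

Line 1: ['architect'] (min_width=9, slack=3)
Line 2: ['compound'] (min_width=8, slack=4)
Line 3: ['waterfall'] (min_width=9, slack=3)
Line 4: ['with', 'be'] (min_width=7, slack=5)
Line 5: ['brick', 'low'] (min_width=9, slack=3)
Line 6: ['algorithm'] (min_width=9, slack=3)
Line 7: ['sun'] (min_width=3, slack=9)
Line 8: ['architect'] (min_width=9, slack=3)
Line 9: ['progress'] (min_width=8, slack=4)
Line 10: ['sweet'] (min_width=5, slack=7)
Line 11: ['compound'] (min_width=8, slack=4)
Line 12: ['microwave'] (min_width=9, slack=3)
Line 13: ['run', 'music', 'a'] (min_width=11, slack=1)

Answer: | architect  |
|  compound  |
| waterfall  |
|  with be   |
| brick low  |
| algorithm  |
|    sun     |
| architect  |
|  progress  |
|   sweet    |
|  compound  |
| microwave  |
|run music a |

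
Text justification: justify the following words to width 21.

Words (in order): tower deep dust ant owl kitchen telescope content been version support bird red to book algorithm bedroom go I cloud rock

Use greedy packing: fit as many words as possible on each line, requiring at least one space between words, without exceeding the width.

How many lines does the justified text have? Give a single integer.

Line 1: ['tower', 'deep', 'dust', 'ant'] (min_width=19, slack=2)
Line 2: ['owl', 'kitchen', 'telescope'] (min_width=21, slack=0)
Line 3: ['content', 'been', 'version'] (min_width=20, slack=1)
Line 4: ['support', 'bird', 'red', 'to'] (min_width=19, slack=2)
Line 5: ['book', 'algorithm'] (min_width=14, slack=7)
Line 6: ['bedroom', 'go', 'I', 'cloud'] (min_width=18, slack=3)
Line 7: ['rock'] (min_width=4, slack=17)
Total lines: 7

Answer: 7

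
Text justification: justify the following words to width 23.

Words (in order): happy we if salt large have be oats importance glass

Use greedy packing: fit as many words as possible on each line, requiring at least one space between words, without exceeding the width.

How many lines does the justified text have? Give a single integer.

Answer: 3

Derivation:
Line 1: ['happy', 'we', 'if', 'salt', 'large'] (min_width=22, slack=1)
Line 2: ['have', 'be', 'oats', 'importance'] (min_width=23, slack=0)
Line 3: ['glass'] (min_width=5, slack=18)
Total lines: 3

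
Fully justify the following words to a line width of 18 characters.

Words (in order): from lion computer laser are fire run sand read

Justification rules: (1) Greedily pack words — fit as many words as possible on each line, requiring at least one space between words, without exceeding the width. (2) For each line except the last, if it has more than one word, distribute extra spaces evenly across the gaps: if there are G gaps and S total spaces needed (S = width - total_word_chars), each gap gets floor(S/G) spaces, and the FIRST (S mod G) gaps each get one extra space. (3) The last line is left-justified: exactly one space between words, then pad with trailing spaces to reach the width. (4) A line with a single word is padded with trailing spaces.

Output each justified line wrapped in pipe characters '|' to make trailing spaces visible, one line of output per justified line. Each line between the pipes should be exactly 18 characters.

Line 1: ['from', 'lion', 'computer'] (min_width=18, slack=0)
Line 2: ['laser', 'are', 'fire', 'run'] (min_width=18, slack=0)
Line 3: ['sand', 'read'] (min_width=9, slack=9)

Answer: |from lion computer|
|laser are fire run|
|sand read         |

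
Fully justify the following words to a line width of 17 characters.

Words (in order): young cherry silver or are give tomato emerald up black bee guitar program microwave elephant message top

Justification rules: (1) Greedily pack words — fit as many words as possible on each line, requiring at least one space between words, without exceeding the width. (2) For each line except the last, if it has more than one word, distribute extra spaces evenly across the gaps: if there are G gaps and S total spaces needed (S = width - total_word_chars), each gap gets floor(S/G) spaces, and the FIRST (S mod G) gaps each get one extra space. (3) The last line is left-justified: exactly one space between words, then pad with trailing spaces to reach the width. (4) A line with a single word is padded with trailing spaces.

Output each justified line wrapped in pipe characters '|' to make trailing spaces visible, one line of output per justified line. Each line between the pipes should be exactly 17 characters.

Line 1: ['young', 'cherry'] (min_width=12, slack=5)
Line 2: ['silver', 'or', 'are'] (min_width=13, slack=4)
Line 3: ['give', 'tomato'] (min_width=11, slack=6)
Line 4: ['emerald', 'up', 'black'] (min_width=16, slack=1)
Line 5: ['bee', 'guitar'] (min_width=10, slack=7)
Line 6: ['program', 'microwave'] (min_width=17, slack=0)
Line 7: ['elephant', 'message'] (min_width=16, slack=1)
Line 8: ['top'] (min_width=3, slack=14)

Answer: |young      cherry|
|silver   or   are|
|give       tomato|
|emerald  up black|
|bee        guitar|
|program microwave|
|elephant  message|
|top              |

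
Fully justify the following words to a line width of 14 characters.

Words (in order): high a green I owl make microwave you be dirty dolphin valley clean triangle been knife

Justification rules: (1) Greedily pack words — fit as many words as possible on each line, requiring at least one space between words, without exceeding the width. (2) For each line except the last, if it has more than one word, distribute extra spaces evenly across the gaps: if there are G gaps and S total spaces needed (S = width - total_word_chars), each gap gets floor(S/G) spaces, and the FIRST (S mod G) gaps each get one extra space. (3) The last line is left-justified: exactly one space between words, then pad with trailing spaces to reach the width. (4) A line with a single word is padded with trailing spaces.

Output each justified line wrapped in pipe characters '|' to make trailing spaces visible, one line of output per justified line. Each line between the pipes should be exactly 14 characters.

Line 1: ['high', 'a', 'green', 'I'] (min_width=14, slack=0)
Line 2: ['owl', 'make'] (min_width=8, slack=6)
Line 3: ['microwave', 'you'] (min_width=13, slack=1)
Line 4: ['be', 'dirty'] (min_width=8, slack=6)
Line 5: ['dolphin', 'valley'] (min_width=14, slack=0)
Line 6: ['clean', 'triangle'] (min_width=14, slack=0)
Line 7: ['been', 'knife'] (min_width=10, slack=4)

Answer: |high a green I|
|owl       make|
|microwave  you|
|be       dirty|
|dolphin valley|
|clean triangle|
|been knife    |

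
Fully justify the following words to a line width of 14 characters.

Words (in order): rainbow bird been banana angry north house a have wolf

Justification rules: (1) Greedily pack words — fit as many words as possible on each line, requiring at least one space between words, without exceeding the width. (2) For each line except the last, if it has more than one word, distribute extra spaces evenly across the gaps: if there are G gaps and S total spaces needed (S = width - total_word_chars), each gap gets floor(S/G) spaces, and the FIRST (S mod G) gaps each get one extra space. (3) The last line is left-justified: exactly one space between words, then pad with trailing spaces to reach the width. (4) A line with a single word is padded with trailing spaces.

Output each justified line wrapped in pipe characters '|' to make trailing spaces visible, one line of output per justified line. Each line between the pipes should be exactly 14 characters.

Answer: |rainbow   bird|
|been    banana|
|angry    north|
|house  a  have|
|wolf          |

Derivation:
Line 1: ['rainbow', 'bird'] (min_width=12, slack=2)
Line 2: ['been', 'banana'] (min_width=11, slack=3)
Line 3: ['angry', 'north'] (min_width=11, slack=3)
Line 4: ['house', 'a', 'have'] (min_width=12, slack=2)
Line 5: ['wolf'] (min_width=4, slack=10)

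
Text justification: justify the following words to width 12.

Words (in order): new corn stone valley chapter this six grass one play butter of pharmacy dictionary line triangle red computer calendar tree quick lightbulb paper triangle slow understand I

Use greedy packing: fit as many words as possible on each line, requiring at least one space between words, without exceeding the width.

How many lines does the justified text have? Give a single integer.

Line 1: ['new', 'corn'] (min_width=8, slack=4)
Line 2: ['stone', 'valley'] (min_width=12, slack=0)
Line 3: ['chapter', 'this'] (min_width=12, slack=0)
Line 4: ['six', 'grass'] (min_width=9, slack=3)
Line 5: ['one', 'play'] (min_width=8, slack=4)
Line 6: ['butter', 'of'] (min_width=9, slack=3)
Line 7: ['pharmacy'] (min_width=8, slack=4)
Line 8: ['dictionary'] (min_width=10, slack=2)
Line 9: ['line'] (min_width=4, slack=8)
Line 10: ['triangle', 'red'] (min_width=12, slack=0)
Line 11: ['computer'] (min_width=8, slack=4)
Line 12: ['calendar'] (min_width=8, slack=4)
Line 13: ['tree', 'quick'] (min_width=10, slack=2)
Line 14: ['lightbulb'] (min_width=9, slack=3)
Line 15: ['paper'] (min_width=5, slack=7)
Line 16: ['triangle'] (min_width=8, slack=4)
Line 17: ['slow'] (min_width=4, slack=8)
Line 18: ['understand', 'I'] (min_width=12, slack=0)
Total lines: 18

Answer: 18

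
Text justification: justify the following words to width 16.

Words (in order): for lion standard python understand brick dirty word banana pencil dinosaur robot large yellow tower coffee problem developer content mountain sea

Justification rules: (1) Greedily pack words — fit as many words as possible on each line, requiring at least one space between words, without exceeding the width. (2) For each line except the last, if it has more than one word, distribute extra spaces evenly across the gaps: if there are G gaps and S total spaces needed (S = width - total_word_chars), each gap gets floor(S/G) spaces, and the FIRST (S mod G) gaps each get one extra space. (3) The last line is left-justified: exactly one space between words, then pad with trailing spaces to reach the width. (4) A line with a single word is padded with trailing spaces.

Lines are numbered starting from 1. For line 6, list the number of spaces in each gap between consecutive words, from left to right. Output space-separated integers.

Line 1: ['for', 'lion'] (min_width=8, slack=8)
Line 2: ['standard', 'python'] (min_width=15, slack=1)
Line 3: ['understand', 'brick'] (min_width=16, slack=0)
Line 4: ['dirty', 'word'] (min_width=10, slack=6)
Line 5: ['banana', 'pencil'] (min_width=13, slack=3)
Line 6: ['dinosaur', 'robot'] (min_width=14, slack=2)
Line 7: ['large', 'yellow'] (min_width=12, slack=4)
Line 8: ['tower', 'coffee'] (min_width=12, slack=4)
Line 9: ['problem'] (min_width=7, slack=9)
Line 10: ['developer'] (min_width=9, slack=7)
Line 11: ['content', 'mountain'] (min_width=16, slack=0)
Line 12: ['sea'] (min_width=3, slack=13)

Answer: 3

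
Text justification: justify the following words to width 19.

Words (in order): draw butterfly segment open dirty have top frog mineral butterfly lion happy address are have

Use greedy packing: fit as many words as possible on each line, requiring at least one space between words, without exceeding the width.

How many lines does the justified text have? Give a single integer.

Line 1: ['draw', 'butterfly'] (min_width=14, slack=5)
Line 2: ['segment', 'open', 'dirty'] (min_width=18, slack=1)
Line 3: ['have', 'top', 'frog'] (min_width=13, slack=6)
Line 4: ['mineral', 'butterfly'] (min_width=17, slack=2)
Line 5: ['lion', 'happy', 'address'] (min_width=18, slack=1)
Line 6: ['are', 'have'] (min_width=8, slack=11)
Total lines: 6

Answer: 6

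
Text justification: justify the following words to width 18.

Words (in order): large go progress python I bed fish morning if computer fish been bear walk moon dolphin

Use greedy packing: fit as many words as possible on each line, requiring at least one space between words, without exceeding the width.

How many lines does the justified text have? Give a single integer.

Answer: 6

Derivation:
Line 1: ['large', 'go', 'progress'] (min_width=17, slack=1)
Line 2: ['python', 'I', 'bed', 'fish'] (min_width=17, slack=1)
Line 3: ['morning', 'if'] (min_width=10, slack=8)
Line 4: ['computer', 'fish', 'been'] (min_width=18, slack=0)
Line 5: ['bear', 'walk', 'moon'] (min_width=14, slack=4)
Line 6: ['dolphin'] (min_width=7, slack=11)
Total lines: 6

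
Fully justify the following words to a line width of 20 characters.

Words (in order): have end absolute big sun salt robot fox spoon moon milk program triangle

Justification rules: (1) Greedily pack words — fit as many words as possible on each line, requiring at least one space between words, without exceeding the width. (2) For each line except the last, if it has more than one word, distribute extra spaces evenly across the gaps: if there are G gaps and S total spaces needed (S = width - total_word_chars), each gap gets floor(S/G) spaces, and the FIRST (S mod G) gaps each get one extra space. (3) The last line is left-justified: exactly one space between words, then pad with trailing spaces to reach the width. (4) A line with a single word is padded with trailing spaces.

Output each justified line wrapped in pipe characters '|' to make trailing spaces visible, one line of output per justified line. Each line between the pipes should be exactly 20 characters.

Line 1: ['have', 'end', 'absolute'] (min_width=17, slack=3)
Line 2: ['big', 'sun', 'salt', 'robot'] (min_width=18, slack=2)
Line 3: ['fox', 'spoon', 'moon', 'milk'] (min_width=19, slack=1)
Line 4: ['program', 'triangle'] (min_width=16, slack=4)

Answer: |have   end  absolute|
|big  sun  salt robot|
|fox  spoon moon milk|
|program triangle    |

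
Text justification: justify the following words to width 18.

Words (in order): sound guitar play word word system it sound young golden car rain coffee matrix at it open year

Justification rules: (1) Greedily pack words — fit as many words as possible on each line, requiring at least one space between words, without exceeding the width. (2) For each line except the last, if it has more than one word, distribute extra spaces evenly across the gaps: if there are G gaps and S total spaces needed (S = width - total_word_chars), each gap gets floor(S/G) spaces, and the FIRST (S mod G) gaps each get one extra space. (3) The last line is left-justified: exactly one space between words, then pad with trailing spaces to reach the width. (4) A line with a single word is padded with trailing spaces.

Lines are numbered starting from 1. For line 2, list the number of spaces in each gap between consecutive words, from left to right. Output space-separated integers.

Line 1: ['sound', 'guitar', 'play'] (min_width=17, slack=1)
Line 2: ['word', 'word', 'system'] (min_width=16, slack=2)
Line 3: ['it', 'sound', 'young'] (min_width=14, slack=4)
Line 4: ['golden', 'car', 'rain'] (min_width=15, slack=3)
Line 5: ['coffee', 'matrix', 'at'] (min_width=16, slack=2)
Line 6: ['it', 'open', 'year'] (min_width=12, slack=6)

Answer: 2 2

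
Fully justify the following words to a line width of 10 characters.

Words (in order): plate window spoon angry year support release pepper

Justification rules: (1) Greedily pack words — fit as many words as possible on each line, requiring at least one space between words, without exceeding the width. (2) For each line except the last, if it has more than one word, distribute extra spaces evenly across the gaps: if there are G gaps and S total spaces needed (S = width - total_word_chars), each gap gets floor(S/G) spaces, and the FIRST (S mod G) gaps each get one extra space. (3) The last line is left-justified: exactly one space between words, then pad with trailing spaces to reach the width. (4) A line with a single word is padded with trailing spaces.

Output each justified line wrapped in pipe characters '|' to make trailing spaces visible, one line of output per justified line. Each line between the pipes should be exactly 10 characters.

Line 1: ['plate'] (min_width=5, slack=5)
Line 2: ['window'] (min_width=6, slack=4)
Line 3: ['spoon'] (min_width=5, slack=5)
Line 4: ['angry', 'year'] (min_width=10, slack=0)
Line 5: ['support'] (min_width=7, slack=3)
Line 6: ['release'] (min_width=7, slack=3)
Line 7: ['pepper'] (min_width=6, slack=4)

Answer: |plate     |
|window    |
|spoon     |
|angry year|
|support   |
|release   |
|pepper    |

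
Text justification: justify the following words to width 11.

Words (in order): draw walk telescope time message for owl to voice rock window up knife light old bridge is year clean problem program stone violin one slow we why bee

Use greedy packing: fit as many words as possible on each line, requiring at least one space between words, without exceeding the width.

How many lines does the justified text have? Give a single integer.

Line 1: ['draw', 'walk'] (min_width=9, slack=2)
Line 2: ['telescope'] (min_width=9, slack=2)
Line 3: ['time'] (min_width=4, slack=7)
Line 4: ['message', 'for'] (min_width=11, slack=0)
Line 5: ['owl', 'to'] (min_width=6, slack=5)
Line 6: ['voice', 'rock'] (min_width=10, slack=1)
Line 7: ['window', 'up'] (min_width=9, slack=2)
Line 8: ['knife', 'light'] (min_width=11, slack=0)
Line 9: ['old', 'bridge'] (min_width=10, slack=1)
Line 10: ['is', 'year'] (min_width=7, slack=4)
Line 11: ['clean'] (min_width=5, slack=6)
Line 12: ['problem'] (min_width=7, slack=4)
Line 13: ['program'] (min_width=7, slack=4)
Line 14: ['stone'] (min_width=5, slack=6)
Line 15: ['violin', 'one'] (min_width=10, slack=1)
Line 16: ['slow', 'we', 'why'] (min_width=11, slack=0)
Line 17: ['bee'] (min_width=3, slack=8)
Total lines: 17

Answer: 17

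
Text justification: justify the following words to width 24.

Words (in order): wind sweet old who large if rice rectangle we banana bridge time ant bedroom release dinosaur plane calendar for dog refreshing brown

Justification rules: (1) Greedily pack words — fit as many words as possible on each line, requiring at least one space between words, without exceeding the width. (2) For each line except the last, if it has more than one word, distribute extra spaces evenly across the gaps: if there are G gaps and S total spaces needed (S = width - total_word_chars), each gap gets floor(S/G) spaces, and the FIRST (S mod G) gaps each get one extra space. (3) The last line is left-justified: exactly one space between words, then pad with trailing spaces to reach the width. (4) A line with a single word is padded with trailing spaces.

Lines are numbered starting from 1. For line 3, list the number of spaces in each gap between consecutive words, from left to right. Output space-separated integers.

Answer: 2 2 1

Derivation:
Line 1: ['wind', 'sweet', 'old', 'who', 'large'] (min_width=24, slack=0)
Line 2: ['if', 'rice', 'rectangle', 'we'] (min_width=20, slack=4)
Line 3: ['banana', 'bridge', 'time', 'ant'] (min_width=22, slack=2)
Line 4: ['bedroom', 'release', 'dinosaur'] (min_width=24, slack=0)
Line 5: ['plane', 'calendar', 'for', 'dog'] (min_width=22, slack=2)
Line 6: ['refreshing', 'brown'] (min_width=16, slack=8)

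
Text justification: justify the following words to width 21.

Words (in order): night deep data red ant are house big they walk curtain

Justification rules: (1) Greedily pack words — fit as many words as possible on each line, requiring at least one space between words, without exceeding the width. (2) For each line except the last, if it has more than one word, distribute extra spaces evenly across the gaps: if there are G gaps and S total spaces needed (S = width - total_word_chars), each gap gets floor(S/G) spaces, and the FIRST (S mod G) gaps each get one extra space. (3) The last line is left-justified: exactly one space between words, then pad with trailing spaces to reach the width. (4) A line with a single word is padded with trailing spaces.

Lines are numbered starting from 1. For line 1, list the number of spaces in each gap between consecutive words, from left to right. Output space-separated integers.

Answer: 2 2 1

Derivation:
Line 1: ['night', 'deep', 'data', 'red'] (min_width=19, slack=2)
Line 2: ['ant', 'are', 'house', 'big'] (min_width=17, slack=4)
Line 3: ['they', 'walk', 'curtain'] (min_width=17, slack=4)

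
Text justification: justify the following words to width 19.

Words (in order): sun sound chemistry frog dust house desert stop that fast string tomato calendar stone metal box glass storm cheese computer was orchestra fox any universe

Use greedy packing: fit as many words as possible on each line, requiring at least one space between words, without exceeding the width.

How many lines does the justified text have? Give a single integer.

Answer: 10

Derivation:
Line 1: ['sun', 'sound', 'chemistry'] (min_width=19, slack=0)
Line 2: ['frog', 'dust', 'house'] (min_width=15, slack=4)
Line 3: ['desert', 'stop', 'that'] (min_width=16, slack=3)
Line 4: ['fast', 'string', 'tomato'] (min_width=18, slack=1)
Line 5: ['calendar', 'stone'] (min_width=14, slack=5)
Line 6: ['metal', 'box', 'glass'] (min_width=15, slack=4)
Line 7: ['storm', 'cheese'] (min_width=12, slack=7)
Line 8: ['computer', 'was'] (min_width=12, slack=7)
Line 9: ['orchestra', 'fox', 'any'] (min_width=17, slack=2)
Line 10: ['universe'] (min_width=8, slack=11)
Total lines: 10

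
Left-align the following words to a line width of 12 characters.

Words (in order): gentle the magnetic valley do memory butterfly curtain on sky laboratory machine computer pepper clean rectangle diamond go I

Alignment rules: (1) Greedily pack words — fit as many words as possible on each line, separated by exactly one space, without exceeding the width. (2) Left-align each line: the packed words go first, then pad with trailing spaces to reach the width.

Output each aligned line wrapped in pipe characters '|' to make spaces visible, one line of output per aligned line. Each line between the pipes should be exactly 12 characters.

Line 1: ['gentle', 'the'] (min_width=10, slack=2)
Line 2: ['magnetic'] (min_width=8, slack=4)
Line 3: ['valley', 'do'] (min_width=9, slack=3)
Line 4: ['memory'] (min_width=6, slack=6)
Line 5: ['butterfly'] (min_width=9, slack=3)
Line 6: ['curtain', 'on'] (min_width=10, slack=2)
Line 7: ['sky'] (min_width=3, slack=9)
Line 8: ['laboratory'] (min_width=10, slack=2)
Line 9: ['machine'] (min_width=7, slack=5)
Line 10: ['computer'] (min_width=8, slack=4)
Line 11: ['pepper', 'clean'] (min_width=12, slack=0)
Line 12: ['rectangle'] (min_width=9, slack=3)
Line 13: ['diamond', 'go', 'I'] (min_width=12, slack=0)

Answer: |gentle the  |
|magnetic    |
|valley do   |
|memory      |
|butterfly   |
|curtain on  |
|sky         |
|laboratory  |
|machine     |
|computer    |
|pepper clean|
|rectangle   |
|diamond go I|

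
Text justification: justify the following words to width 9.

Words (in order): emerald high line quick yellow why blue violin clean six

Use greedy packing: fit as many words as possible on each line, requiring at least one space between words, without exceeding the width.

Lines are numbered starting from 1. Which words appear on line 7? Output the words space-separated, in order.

Answer: clean six

Derivation:
Line 1: ['emerald'] (min_width=7, slack=2)
Line 2: ['high', 'line'] (min_width=9, slack=0)
Line 3: ['quick'] (min_width=5, slack=4)
Line 4: ['yellow'] (min_width=6, slack=3)
Line 5: ['why', 'blue'] (min_width=8, slack=1)
Line 6: ['violin'] (min_width=6, slack=3)
Line 7: ['clean', 'six'] (min_width=9, slack=0)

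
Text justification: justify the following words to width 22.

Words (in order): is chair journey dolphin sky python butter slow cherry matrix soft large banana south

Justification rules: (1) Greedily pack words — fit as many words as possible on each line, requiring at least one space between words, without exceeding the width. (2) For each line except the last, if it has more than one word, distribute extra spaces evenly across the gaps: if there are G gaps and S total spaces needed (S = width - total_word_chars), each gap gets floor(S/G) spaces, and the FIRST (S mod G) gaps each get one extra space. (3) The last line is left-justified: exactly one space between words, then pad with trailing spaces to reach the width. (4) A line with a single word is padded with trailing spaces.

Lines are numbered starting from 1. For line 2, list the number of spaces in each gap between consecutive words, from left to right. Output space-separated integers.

Line 1: ['is', 'chair', 'journey'] (min_width=16, slack=6)
Line 2: ['dolphin', 'sky', 'python'] (min_width=18, slack=4)
Line 3: ['butter', 'slow', 'cherry'] (min_width=18, slack=4)
Line 4: ['matrix', 'soft', 'large'] (min_width=17, slack=5)
Line 5: ['banana', 'south'] (min_width=12, slack=10)

Answer: 3 3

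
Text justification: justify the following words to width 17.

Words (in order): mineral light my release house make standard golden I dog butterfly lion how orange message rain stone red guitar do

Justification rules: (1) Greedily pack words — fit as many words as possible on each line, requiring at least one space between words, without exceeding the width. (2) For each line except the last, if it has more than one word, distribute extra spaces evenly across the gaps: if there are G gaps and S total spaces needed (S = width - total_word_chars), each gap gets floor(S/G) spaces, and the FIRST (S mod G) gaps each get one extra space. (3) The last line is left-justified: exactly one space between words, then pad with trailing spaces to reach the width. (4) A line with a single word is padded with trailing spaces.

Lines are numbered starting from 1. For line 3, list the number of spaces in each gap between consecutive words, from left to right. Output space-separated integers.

Answer: 5

Derivation:
Line 1: ['mineral', 'light', 'my'] (min_width=16, slack=1)
Line 2: ['release', 'house'] (min_width=13, slack=4)
Line 3: ['make', 'standard'] (min_width=13, slack=4)
Line 4: ['golden', 'I', 'dog'] (min_width=12, slack=5)
Line 5: ['butterfly', 'lion'] (min_width=14, slack=3)
Line 6: ['how', 'orange'] (min_width=10, slack=7)
Line 7: ['message', 'rain'] (min_width=12, slack=5)
Line 8: ['stone', 'red', 'guitar'] (min_width=16, slack=1)
Line 9: ['do'] (min_width=2, slack=15)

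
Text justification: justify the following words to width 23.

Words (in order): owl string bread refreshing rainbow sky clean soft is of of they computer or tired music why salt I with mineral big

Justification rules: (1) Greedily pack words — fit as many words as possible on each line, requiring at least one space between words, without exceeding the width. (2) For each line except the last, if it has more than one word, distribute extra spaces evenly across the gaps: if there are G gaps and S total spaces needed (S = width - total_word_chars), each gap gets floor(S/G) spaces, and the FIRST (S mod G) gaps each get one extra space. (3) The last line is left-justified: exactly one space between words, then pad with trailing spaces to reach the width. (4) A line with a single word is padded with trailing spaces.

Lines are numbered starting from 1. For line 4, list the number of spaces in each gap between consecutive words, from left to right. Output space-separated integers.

Line 1: ['owl', 'string', 'bread'] (min_width=16, slack=7)
Line 2: ['refreshing', 'rainbow', 'sky'] (min_width=22, slack=1)
Line 3: ['clean', 'soft', 'is', 'of', 'of'] (min_width=19, slack=4)
Line 4: ['they', 'computer', 'or', 'tired'] (min_width=22, slack=1)
Line 5: ['music', 'why', 'salt', 'I', 'with'] (min_width=21, slack=2)
Line 6: ['mineral', 'big'] (min_width=11, slack=12)

Answer: 2 1 1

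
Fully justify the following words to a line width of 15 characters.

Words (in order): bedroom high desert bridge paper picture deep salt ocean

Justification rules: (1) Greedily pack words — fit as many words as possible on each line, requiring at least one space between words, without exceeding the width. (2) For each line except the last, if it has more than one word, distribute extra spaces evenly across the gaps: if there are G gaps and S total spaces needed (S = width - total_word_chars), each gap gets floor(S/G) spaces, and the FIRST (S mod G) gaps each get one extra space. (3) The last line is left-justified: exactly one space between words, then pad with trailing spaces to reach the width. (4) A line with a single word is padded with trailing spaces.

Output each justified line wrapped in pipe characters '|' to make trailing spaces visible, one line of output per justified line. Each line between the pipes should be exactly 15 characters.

Line 1: ['bedroom', 'high'] (min_width=12, slack=3)
Line 2: ['desert', 'bridge'] (min_width=13, slack=2)
Line 3: ['paper', 'picture'] (min_width=13, slack=2)
Line 4: ['deep', 'salt', 'ocean'] (min_width=15, slack=0)

Answer: |bedroom    high|
|desert   bridge|
|paper   picture|
|deep salt ocean|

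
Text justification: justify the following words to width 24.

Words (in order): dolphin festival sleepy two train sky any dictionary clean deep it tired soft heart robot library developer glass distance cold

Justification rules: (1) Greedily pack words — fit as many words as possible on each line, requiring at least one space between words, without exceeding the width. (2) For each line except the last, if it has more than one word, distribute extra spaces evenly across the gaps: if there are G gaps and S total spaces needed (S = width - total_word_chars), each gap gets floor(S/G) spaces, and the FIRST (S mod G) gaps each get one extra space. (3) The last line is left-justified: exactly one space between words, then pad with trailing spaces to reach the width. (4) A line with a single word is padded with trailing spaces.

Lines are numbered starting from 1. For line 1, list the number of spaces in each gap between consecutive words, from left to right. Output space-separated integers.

Answer: 2 1

Derivation:
Line 1: ['dolphin', 'festival', 'sleepy'] (min_width=23, slack=1)
Line 2: ['two', 'train', 'sky', 'any'] (min_width=17, slack=7)
Line 3: ['dictionary', 'clean', 'deep', 'it'] (min_width=24, slack=0)
Line 4: ['tired', 'soft', 'heart', 'robot'] (min_width=22, slack=2)
Line 5: ['library', 'developer', 'glass'] (min_width=23, slack=1)
Line 6: ['distance', 'cold'] (min_width=13, slack=11)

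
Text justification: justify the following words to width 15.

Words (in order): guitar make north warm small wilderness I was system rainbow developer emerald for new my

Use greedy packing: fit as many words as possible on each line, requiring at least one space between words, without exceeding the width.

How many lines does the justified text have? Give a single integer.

Answer: 9

Derivation:
Line 1: ['guitar', 'make'] (min_width=11, slack=4)
Line 2: ['north', 'warm'] (min_width=10, slack=5)
Line 3: ['small'] (min_width=5, slack=10)
Line 4: ['wilderness', 'I'] (min_width=12, slack=3)
Line 5: ['was', 'system'] (min_width=10, slack=5)
Line 6: ['rainbow'] (min_width=7, slack=8)
Line 7: ['developer'] (min_width=9, slack=6)
Line 8: ['emerald', 'for', 'new'] (min_width=15, slack=0)
Line 9: ['my'] (min_width=2, slack=13)
Total lines: 9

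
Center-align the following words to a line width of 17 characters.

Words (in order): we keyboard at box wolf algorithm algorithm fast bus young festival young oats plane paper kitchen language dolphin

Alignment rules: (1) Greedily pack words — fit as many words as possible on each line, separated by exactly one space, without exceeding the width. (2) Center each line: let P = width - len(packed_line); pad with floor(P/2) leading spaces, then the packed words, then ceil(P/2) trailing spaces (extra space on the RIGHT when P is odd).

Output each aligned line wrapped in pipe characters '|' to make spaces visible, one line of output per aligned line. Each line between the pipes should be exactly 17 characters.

Line 1: ['we', 'keyboard', 'at'] (min_width=14, slack=3)
Line 2: ['box', 'wolf'] (min_width=8, slack=9)
Line 3: ['algorithm'] (min_width=9, slack=8)
Line 4: ['algorithm', 'fast'] (min_width=14, slack=3)
Line 5: ['bus', 'young'] (min_width=9, slack=8)
Line 6: ['festival', 'young'] (min_width=14, slack=3)
Line 7: ['oats', 'plane', 'paper'] (min_width=16, slack=1)
Line 8: ['kitchen', 'language'] (min_width=16, slack=1)
Line 9: ['dolphin'] (min_width=7, slack=10)

Answer: | we keyboard at  |
|    box wolf     |
|    algorithm    |
| algorithm fast  |
|    bus young    |
| festival young  |
|oats plane paper |
|kitchen language |
|     dolphin     |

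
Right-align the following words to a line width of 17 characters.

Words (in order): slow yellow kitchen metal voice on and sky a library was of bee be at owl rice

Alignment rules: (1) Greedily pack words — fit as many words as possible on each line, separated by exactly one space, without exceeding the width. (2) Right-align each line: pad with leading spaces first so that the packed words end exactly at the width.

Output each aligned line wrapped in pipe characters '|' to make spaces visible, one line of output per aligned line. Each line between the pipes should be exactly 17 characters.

Line 1: ['slow', 'yellow'] (min_width=11, slack=6)
Line 2: ['kitchen', 'metal'] (min_width=13, slack=4)
Line 3: ['voice', 'on', 'and', 'sky'] (min_width=16, slack=1)
Line 4: ['a', 'library', 'was', 'of'] (min_width=16, slack=1)
Line 5: ['bee', 'be', 'at', 'owl'] (min_width=13, slack=4)
Line 6: ['rice'] (min_width=4, slack=13)

Answer: |      slow yellow|
|    kitchen metal|
| voice on and sky|
| a library was of|
|    bee be at owl|
|             rice|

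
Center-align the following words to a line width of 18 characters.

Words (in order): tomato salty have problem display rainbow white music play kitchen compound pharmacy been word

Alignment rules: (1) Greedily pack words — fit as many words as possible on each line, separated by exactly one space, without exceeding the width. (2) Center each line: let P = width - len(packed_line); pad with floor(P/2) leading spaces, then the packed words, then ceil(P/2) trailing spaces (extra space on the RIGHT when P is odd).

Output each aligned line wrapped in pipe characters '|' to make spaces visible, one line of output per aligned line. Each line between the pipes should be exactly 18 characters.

Answer: |tomato salty have |
| problem display  |
|  rainbow white   |
|music play kitchen|
|compound pharmacy |
|    been word     |

Derivation:
Line 1: ['tomato', 'salty', 'have'] (min_width=17, slack=1)
Line 2: ['problem', 'display'] (min_width=15, slack=3)
Line 3: ['rainbow', 'white'] (min_width=13, slack=5)
Line 4: ['music', 'play', 'kitchen'] (min_width=18, slack=0)
Line 5: ['compound', 'pharmacy'] (min_width=17, slack=1)
Line 6: ['been', 'word'] (min_width=9, slack=9)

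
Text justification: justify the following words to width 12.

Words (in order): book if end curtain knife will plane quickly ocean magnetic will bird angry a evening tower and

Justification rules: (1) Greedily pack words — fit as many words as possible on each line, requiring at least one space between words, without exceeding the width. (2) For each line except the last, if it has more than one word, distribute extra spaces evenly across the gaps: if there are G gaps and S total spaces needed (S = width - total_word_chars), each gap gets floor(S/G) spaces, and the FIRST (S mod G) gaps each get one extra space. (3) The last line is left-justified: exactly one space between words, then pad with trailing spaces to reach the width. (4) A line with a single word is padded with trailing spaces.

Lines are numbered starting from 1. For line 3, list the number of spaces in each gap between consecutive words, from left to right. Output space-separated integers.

Answer: 3

Derivation:
Line 1: ['book', 'if', 'end'] (min_width=11, slack=1)
Line 2: ['curtain'] (min_width=7, slack=5)
Line 3: ['knife', 'will'] (min_width=10, slack=2)
Line 4: ['plane'] (min_width=5, slack=7)
Line 5: ['quickly'] (min_width=7, slack=5)
Line 6: ['ocean'] (min_width=5, slack=7)
Line 7: ['magnetic'] (min_width=8, slack=4)
Line 8: ['will', 'bird'] (min_width=9, slack=3)
Line 9: ['angry', 'a'] (min_width=7, slack=5)
Line 10: ['evening'] (min_width=7, slack=5)
Line 11: ['tower', 'and'] (min_width=9, slack=3)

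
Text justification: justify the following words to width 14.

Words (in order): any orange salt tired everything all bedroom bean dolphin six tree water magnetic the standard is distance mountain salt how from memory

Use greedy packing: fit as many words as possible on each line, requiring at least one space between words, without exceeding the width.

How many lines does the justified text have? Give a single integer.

Answer: 12

Derivation:
Line 1: ['any', 'orange'] (min_width=10, slack=4)
Line 2: ['salt', 'tired'] (min_width=10, slack=4)
Line 3: ['everything', 'all'] (min_width=14, slack=0)
Line 4: ['bedroom', 'bean'] (min_width=12, slack=2)
Line 5: ['dolphin', 'six'] (min_width=11, slack=3)
Line 6: ['tree', 'water'] (min_width=10, slack=4)
Line 7: ['magnetic', 'the'] (min_width=12, slack=2)
Line 8: ['standard', 'is'] (min_width=11, slack=3)
Line 9: ['distance'] (min_width=8, slack=6)
Line 10: ['mountain', 'salt'] (min_width=13, slack=1)
Line 11: ['how', 'from'] (min_width=8, slack=6)
Line 12: ['memory'] (min_width=6, slack=8)
Total lines: 12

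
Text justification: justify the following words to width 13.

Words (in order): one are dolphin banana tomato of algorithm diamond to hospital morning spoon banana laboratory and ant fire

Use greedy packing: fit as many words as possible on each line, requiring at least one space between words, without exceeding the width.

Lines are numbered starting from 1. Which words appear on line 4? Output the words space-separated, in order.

Answer: of algorithm

Derivation:
Line 1: ['one', 'are'] (min_width=7, slack=6)
Line 2: ['dolphin'] (min_width=7, slack=6)
Line 3: ['banana', 'tomato'] (min_width=13, slack=0)
Line 4: ['of', 'algorithm'] (min_width=12, slack=1)
Line 5: ['diamond', 'to'] (min_width=10, slack=3)
Line 6: ['hospital'] (min_width=8, slack=5)
Line 7: ['morning', 'spoon'] (min_width=13, slack=0)
Line 8: ['banana'] (min_width=6, slack=7)
Line 9: ['laboratory'] (min_width=10, slack=3)
Line 10: ['and', 'ant', 'fire'] (min_width=12, slack=1)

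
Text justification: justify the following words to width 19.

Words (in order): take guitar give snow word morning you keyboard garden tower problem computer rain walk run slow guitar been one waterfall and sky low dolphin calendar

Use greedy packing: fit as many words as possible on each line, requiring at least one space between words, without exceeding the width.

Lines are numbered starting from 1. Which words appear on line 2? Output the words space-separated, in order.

Answer: snow word morning

Derivation:
Line 1: ['take', 'guitar', 'give'] (min_width=16, slack=3)
Line 2: ['snow', 'word', 'morning'] (min_width=17, slack=2)
Line 3: ['you', 'keyboard', 'garden'] (min_width=19, slack=0)
Line 4: ['tower', 'problem'] (min_width=13, slack=6)
Line 5: ['computer', 'rain', 'walk'] (min_width=18, slack=1)
Line 6: ['run', 'slow', 'guitar'] (min_width=15, slack=4)
Line 7: ['been', 'one', 'waterfall'] (min_width=18, slack=1)
Line 8: ['and', 'sky', 'low', 'dolphin'] (min_width=19, slack=0)
Line 9: ['calendar'] (min_width=8, slack=11)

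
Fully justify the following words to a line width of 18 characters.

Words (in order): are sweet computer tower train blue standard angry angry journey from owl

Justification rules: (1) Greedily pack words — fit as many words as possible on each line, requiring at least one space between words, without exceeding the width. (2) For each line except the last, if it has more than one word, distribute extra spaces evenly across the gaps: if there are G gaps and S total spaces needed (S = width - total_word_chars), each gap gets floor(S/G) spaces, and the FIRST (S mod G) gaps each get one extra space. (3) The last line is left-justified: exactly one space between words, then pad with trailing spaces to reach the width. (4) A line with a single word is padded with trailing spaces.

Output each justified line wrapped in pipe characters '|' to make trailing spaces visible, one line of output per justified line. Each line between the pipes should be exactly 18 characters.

Line 1: ['are', 'sweet', 'computer'] (min_width=18, slack=0)
Line 2: ['tower', 'train', 'blue'] (min_width=16, slack=2)
Line 3: ['standard', 'angry'] (min_width=14, slack=4)
Line 4: ['angry', 'journey', 'from'] (min_width=18, slack=0)
Line 5: ['owl'] (min_width=3, slack=15)

Answer: |are sweet computer|
|tower  train  blue|
|standard     angry|
|angry journey from|
|owl               |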